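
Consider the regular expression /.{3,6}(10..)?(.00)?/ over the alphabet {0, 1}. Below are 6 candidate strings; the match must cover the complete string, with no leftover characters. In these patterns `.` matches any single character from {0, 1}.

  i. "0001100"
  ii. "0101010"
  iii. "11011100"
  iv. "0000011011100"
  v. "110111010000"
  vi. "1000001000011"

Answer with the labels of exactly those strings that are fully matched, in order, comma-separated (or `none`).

i → match
ii → match
iii → match
iv → match
v → match
vi → no match

i, ii, iii, iv, v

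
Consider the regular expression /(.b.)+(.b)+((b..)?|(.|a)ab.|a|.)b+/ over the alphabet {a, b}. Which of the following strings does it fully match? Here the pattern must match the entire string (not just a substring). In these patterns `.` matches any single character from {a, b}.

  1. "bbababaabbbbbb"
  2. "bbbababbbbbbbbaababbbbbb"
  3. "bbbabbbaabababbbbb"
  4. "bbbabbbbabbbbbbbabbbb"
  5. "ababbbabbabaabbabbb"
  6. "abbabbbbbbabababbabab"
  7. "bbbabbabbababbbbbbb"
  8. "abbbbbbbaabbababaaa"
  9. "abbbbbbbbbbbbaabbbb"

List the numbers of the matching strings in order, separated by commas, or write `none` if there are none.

1 → no match
2 → match
3 → no match
4 → match
5 → match
6 → match
7 → match
8 → no match — must end with "b"
9 → match

2, 4, 5, 6, 7, 9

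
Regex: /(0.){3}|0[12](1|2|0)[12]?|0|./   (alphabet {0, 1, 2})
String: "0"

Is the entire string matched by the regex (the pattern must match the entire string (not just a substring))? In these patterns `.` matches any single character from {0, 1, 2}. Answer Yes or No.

Yes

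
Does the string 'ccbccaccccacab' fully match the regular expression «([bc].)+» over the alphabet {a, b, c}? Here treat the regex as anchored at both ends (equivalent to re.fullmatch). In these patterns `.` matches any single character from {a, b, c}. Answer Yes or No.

No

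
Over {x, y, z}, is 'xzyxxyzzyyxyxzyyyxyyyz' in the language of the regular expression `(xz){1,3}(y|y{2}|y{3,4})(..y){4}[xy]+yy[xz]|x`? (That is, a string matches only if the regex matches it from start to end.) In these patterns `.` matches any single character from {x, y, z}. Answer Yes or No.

Yes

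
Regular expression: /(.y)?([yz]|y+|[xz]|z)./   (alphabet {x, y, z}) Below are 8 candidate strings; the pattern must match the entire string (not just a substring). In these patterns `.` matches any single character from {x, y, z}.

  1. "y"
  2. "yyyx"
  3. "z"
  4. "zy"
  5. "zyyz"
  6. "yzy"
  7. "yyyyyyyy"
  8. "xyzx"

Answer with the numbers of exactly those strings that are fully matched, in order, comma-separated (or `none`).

1 → no match
2 → match
3 → no match
4 → match
5 → match
6 → no match
7 → match
8 → match

2, 4, 5, 7, 8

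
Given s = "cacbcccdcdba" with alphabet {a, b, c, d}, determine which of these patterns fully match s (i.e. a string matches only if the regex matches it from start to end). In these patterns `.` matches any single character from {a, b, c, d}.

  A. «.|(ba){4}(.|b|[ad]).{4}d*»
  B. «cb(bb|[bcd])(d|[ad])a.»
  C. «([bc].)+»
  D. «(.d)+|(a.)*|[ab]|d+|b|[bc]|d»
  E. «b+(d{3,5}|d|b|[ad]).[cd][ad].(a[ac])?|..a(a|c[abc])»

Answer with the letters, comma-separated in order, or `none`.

C

A → no match
B → no match — must start with "cb"
C → match
D → no match
E → no match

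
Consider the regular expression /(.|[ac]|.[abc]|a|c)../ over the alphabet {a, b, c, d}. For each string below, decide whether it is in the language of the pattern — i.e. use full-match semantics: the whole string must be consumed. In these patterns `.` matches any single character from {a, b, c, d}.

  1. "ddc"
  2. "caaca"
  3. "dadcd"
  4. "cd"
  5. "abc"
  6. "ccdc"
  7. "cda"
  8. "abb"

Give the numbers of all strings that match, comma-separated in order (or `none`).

1, 5, 6, 7, 8

1 → match
2 → no match
3 → no match
4 → no match
5 → match
6 → match
7 → match
8 → match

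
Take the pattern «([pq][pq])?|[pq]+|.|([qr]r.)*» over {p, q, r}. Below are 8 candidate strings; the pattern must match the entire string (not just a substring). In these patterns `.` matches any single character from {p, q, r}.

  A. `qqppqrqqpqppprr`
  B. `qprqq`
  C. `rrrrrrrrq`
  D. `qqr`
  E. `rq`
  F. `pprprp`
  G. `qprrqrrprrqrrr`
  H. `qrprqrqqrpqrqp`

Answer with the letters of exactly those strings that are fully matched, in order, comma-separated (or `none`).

A → no match
B → no match
C → match
D → no match
E → no match
F → no match
G → no match
H → no match

C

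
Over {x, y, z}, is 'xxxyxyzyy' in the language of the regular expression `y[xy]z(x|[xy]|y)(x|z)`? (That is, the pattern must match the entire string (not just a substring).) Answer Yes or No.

No

Every match must start with 'y', but 'xxxyxyzyy' does not.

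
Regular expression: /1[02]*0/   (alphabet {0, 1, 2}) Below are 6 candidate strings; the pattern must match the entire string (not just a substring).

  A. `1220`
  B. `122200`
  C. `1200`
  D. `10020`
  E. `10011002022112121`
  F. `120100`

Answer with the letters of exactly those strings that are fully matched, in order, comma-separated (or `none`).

A, B, C, D

A. `1220` → match
B. `122200` → match
C. `1200` → match
D. `10020` → match
E → no match — must end with `0`
F. `120100` → no match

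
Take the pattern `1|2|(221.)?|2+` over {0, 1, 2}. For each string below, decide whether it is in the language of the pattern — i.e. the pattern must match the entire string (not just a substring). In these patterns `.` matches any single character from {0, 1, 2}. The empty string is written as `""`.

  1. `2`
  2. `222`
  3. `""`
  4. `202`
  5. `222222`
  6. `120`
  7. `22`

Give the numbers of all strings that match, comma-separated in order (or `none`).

1, 2, 3, 5, 7

1 → match
2 → match
3 → match
4 → no match
5 → match
6 → no match
7 → match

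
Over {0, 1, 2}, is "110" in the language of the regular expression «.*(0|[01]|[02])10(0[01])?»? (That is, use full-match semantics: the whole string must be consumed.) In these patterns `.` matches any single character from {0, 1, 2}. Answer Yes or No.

Yes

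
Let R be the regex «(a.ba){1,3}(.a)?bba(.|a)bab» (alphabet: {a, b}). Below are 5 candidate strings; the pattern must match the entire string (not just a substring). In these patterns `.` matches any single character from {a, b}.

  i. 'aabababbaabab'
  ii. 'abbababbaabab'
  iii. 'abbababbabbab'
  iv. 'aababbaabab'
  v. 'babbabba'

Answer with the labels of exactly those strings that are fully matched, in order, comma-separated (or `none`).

i, ii, iii, iv

i → match
ii → match
iii → match
iv → match
v → no match — must start with 'a'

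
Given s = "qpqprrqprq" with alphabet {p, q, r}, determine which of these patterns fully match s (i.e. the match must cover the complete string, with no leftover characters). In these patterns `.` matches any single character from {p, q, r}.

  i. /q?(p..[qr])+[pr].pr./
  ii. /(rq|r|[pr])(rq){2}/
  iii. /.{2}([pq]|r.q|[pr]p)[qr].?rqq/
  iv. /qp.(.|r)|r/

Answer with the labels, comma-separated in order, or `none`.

i

i → match
ii → no match
iii → no match — must end with "rqq"
iv → no match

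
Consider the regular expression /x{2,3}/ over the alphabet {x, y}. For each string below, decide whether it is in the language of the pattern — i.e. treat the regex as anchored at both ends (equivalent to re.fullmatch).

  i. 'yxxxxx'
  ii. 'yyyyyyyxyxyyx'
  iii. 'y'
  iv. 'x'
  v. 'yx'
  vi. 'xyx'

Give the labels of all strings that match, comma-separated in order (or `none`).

none

i → no match — must start with 'x'
ii → no match — must start with 'x'
iii → no match — must start with 'x'
iv → no match
v → no match — must start with 'x'
vi → no match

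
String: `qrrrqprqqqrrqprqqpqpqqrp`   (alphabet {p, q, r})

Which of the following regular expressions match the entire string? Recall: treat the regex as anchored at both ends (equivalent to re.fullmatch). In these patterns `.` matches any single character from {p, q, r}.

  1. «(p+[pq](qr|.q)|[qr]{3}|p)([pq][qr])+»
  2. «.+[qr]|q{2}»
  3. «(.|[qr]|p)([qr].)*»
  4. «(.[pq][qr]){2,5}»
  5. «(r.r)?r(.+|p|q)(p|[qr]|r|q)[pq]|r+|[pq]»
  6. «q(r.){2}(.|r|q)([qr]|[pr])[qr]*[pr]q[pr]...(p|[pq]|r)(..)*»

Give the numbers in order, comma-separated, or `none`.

1 → no match
2 → no match
3 → no match
4 → no match
5 → no match
6 → match

6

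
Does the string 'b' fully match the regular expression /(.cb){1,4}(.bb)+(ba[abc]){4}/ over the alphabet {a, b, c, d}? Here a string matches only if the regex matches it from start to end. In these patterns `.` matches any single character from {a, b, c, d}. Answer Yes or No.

No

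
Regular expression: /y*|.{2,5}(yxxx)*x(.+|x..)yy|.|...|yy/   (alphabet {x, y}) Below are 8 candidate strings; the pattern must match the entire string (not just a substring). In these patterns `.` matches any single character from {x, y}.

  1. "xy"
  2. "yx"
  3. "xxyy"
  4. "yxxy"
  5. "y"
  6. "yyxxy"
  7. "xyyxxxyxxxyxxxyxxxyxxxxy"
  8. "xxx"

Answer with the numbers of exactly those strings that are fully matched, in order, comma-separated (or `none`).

5, 8

1. "xy" → no match
2. "yx" → no match
3. "xxyy" → no match
4. "yxxy" → no match
5. "y" → match
6. "yyxxy" → no match
7 → no match
8. "xxx" → match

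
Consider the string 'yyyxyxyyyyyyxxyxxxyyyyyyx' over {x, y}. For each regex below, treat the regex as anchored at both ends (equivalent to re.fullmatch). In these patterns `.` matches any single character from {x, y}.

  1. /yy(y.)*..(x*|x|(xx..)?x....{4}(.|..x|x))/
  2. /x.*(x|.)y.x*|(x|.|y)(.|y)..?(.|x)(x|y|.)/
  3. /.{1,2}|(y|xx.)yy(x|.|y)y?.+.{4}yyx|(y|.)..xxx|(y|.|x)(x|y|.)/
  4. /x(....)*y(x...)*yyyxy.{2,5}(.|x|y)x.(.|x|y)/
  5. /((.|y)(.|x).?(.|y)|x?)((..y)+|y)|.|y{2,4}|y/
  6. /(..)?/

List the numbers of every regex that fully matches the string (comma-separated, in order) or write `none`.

1 → match
2 → no match
3 → match
4 → no match — must start with 'x'
5 → no match
6 → no match

1, 3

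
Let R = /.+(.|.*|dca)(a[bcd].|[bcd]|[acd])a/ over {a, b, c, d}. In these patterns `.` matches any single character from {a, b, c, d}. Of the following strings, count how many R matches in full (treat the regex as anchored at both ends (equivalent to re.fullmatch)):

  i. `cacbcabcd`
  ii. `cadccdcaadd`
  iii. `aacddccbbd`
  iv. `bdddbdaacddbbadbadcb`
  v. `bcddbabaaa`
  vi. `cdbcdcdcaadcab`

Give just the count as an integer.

i → no match — must end with `a`
ii → no match — must end with `a`
iii → no match — must end with `a`
iv → no match — must end with `a`
v → match
vi → no match — must end with `a`
Total matched: 1

1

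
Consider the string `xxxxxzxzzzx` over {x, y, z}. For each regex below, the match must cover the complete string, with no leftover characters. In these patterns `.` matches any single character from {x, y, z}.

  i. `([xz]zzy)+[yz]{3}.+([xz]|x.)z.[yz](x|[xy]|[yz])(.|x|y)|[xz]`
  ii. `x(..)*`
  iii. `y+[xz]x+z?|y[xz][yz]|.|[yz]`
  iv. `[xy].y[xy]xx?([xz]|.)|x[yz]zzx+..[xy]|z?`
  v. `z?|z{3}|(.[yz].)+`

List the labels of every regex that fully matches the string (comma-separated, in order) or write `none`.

ii

i → no match
ii → match
iii → no match
iv → no match
v → no match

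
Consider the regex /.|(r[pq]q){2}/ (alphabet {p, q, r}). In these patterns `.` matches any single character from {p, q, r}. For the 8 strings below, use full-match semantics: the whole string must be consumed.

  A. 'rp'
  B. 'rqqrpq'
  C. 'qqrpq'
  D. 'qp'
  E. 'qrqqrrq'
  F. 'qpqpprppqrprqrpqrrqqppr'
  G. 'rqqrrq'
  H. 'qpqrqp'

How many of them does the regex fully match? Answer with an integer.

1

A → no match
B → match
C → no match
D → no match
E → no match
F → no match
G → no match
H → no match
Total matched: 1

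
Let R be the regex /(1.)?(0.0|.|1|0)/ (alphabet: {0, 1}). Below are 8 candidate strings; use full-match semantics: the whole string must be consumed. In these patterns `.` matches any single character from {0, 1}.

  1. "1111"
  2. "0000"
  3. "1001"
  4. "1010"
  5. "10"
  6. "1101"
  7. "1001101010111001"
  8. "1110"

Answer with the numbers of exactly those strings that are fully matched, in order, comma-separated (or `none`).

none

1. "1111" → no match
2. "0000" → no match
3. "1001" → no match
4. "1010" → no match
5. "10" → no match
6. "1101" → no match
7 → no match
8. "1110" → no match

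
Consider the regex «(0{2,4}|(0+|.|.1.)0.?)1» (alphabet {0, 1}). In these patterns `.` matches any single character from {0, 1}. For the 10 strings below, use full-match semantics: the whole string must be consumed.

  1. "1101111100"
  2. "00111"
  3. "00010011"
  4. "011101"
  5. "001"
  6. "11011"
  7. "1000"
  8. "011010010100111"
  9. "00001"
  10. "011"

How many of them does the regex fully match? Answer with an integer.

1. "1101111100" → no match — must end with "1"
2. "00111" → no match
3. "00010011" → no match
4. "011101" → no match
5. "001" → match
6. "11011" → no match
7. "1000" → no match — must end with "1"
8 → no match
9. "00001" → match
10. "011" → no match
Total matched: 2

2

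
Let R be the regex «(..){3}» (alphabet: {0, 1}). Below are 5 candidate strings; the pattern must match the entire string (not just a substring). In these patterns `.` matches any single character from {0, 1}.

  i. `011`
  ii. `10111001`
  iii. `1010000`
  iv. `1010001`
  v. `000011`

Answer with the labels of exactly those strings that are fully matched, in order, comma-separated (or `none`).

i → no match
ii → no match
iii → no match
iv → no match
v → match

v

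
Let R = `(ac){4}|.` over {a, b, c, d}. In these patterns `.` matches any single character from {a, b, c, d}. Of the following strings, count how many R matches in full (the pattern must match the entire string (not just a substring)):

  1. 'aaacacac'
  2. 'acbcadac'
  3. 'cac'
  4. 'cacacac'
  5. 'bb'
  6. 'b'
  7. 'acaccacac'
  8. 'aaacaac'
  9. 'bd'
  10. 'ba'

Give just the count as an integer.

1 → no match
2 → no match
3 → no match
4 → no match
5 → no match
6 → match
7 → no match
8 → no match
9 → no match
10 → no match
Total matched: 1

1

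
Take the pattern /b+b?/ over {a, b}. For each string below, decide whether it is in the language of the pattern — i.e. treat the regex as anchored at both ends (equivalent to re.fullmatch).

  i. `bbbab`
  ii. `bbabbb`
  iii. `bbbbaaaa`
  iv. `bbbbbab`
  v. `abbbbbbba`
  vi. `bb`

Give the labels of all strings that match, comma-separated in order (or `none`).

i → no match
ii → no match
iii → no match
iv → no match
v → no match — must start with `b`
vi → match

vi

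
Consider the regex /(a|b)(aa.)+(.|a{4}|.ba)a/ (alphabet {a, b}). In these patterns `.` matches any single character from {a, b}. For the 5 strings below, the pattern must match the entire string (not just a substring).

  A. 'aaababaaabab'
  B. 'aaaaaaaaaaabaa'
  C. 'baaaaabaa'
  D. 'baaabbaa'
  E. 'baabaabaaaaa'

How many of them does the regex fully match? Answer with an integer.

4

A → no match — must end with 'a'
B → match
C → match
D → match
E → match
Total matched: 4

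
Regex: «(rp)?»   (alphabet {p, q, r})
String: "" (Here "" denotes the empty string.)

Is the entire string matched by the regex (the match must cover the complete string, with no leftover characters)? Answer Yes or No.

Yes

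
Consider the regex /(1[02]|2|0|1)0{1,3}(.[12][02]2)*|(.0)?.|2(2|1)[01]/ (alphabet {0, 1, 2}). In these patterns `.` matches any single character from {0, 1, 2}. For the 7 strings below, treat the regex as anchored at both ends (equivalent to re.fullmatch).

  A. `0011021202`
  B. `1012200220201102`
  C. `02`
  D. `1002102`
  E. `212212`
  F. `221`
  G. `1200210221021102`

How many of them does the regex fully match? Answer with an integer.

4

A → match
B → no match
C → no match
D → match
E → no match
F → match
G → match
Total matched: 4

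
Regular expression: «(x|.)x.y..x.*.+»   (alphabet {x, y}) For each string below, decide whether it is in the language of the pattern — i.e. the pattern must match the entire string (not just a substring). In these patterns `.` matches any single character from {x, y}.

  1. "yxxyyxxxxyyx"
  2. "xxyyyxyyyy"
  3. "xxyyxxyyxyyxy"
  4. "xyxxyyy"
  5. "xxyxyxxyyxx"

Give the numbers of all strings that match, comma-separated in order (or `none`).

1

1 → match
2 → no match
3 → no match
4 → no match
5 → no match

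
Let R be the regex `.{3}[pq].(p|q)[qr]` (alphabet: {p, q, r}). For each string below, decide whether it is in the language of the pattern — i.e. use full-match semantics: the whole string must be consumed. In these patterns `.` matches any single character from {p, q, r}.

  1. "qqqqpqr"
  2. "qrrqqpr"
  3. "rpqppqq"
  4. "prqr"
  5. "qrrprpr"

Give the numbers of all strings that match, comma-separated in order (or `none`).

1 → match
2 → match
3 → match
4 → no match
5 → match

1, 2, 3, 5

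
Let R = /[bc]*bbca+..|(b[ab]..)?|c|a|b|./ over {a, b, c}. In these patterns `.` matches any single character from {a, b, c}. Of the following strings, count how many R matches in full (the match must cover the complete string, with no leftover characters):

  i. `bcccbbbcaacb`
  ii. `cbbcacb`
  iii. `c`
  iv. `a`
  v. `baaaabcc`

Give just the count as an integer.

i → match
ii → match
iii → match
iv → match
v → no match
Total matched: 4

4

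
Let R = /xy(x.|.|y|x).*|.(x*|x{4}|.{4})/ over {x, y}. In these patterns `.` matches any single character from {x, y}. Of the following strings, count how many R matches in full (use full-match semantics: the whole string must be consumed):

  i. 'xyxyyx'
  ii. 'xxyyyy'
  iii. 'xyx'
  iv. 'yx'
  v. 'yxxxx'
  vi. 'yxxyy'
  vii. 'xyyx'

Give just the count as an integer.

6

i → match
ii → no match
iii → match
iv → match
v → match
vi → match
vii → match
Total matched: 6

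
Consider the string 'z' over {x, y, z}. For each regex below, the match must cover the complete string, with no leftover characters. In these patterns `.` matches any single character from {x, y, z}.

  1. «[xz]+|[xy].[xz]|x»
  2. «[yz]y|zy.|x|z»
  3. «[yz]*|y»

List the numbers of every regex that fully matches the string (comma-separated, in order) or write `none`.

1, 2, 3

1 → match
2 → match
3 → match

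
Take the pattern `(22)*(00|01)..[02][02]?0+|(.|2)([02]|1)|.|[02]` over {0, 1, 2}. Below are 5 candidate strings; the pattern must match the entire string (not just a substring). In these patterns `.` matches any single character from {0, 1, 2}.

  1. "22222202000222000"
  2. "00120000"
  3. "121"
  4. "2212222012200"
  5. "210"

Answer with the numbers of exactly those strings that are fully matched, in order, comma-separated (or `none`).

1 → no match
2 → match
3 → no match
4 → no match
5 → no match

2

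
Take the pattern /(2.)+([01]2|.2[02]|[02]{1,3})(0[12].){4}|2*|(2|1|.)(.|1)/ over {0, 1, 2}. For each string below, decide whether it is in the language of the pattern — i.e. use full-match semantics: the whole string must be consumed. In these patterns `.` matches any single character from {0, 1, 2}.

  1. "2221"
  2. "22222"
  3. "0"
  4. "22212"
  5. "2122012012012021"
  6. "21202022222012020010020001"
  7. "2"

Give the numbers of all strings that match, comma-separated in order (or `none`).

2, 5, 7

1 → no match
2 → match
3 → no match
4 → no match
5 → match
6 → no match
7 → match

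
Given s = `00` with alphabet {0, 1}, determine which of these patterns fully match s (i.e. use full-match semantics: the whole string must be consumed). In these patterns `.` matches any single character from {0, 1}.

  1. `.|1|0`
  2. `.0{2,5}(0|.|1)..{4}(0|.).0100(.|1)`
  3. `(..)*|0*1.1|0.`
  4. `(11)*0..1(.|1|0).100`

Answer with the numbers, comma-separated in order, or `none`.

1 → no match
2 → no match
3 → match
4 → no match — must end with `100`

3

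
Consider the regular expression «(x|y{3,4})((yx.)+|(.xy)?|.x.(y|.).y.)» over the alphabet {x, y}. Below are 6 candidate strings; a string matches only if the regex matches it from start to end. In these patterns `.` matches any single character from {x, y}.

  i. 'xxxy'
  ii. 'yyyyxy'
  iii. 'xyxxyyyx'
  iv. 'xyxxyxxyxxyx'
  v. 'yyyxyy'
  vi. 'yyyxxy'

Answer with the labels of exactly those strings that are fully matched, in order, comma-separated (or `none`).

i → match
ii → match
iii → match
iv → no match
v → no match
vi → match

i, ii, iii, vi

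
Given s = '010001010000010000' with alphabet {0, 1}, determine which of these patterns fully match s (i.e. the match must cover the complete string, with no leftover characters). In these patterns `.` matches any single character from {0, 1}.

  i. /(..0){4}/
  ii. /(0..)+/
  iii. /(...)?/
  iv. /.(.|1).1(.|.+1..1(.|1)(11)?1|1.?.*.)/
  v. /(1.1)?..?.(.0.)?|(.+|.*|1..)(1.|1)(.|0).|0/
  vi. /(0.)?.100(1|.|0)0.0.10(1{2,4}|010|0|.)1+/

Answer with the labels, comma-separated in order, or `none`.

i → no match
ii → match
iii → no match
iv → no match
v → no match
vi → no match — must end with '1'

ii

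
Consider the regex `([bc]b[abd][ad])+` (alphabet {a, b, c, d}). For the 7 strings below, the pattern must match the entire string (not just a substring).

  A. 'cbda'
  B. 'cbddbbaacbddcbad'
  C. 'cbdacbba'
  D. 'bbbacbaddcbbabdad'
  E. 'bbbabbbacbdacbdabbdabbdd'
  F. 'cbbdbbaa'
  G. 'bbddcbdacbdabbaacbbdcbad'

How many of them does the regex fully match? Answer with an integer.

A. 'cbda' → match
B → match
C. 'cbdacbba' → match
D → no match
E → match
F. 'cbbdbbaa' → match
G → match
Total matched: 6

6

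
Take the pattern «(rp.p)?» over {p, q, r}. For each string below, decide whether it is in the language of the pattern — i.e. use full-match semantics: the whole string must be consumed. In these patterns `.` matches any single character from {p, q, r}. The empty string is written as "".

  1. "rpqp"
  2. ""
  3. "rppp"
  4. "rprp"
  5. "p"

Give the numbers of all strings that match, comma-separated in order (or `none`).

1, 2, 3, 4

1. "rpqp" → match
2. "" → match
3. "rppp" → match
4. "rprp" → match
5. "p" → no match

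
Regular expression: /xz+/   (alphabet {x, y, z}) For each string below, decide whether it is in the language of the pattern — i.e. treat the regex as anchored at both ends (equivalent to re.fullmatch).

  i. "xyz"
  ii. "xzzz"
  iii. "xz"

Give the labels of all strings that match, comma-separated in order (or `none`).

i → no match — must start with "xz"
ii → match
iii → match

ii, iii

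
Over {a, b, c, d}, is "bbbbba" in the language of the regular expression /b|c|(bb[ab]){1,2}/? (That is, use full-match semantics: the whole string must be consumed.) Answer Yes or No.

Yes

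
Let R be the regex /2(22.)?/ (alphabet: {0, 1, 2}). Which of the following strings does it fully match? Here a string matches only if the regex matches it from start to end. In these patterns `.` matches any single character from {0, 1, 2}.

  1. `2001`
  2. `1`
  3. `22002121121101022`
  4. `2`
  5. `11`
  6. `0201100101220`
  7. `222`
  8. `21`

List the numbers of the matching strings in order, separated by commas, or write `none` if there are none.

1 → no match
2 → no match — must start with `2`
3 → no match
4 → match
5 → no match — must start with `2`
6 → no match — must start with `2`
7 → no match
8 → no match

4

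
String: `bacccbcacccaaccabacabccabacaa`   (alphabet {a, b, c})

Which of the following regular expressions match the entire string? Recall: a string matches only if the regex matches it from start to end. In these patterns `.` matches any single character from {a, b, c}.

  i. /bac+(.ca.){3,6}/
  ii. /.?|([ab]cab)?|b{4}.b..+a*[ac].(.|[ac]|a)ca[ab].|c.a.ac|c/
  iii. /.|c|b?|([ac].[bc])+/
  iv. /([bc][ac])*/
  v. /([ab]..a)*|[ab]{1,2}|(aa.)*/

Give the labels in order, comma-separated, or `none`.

i → match
ii → no match
iii → no match
iv → no match
v → no match

i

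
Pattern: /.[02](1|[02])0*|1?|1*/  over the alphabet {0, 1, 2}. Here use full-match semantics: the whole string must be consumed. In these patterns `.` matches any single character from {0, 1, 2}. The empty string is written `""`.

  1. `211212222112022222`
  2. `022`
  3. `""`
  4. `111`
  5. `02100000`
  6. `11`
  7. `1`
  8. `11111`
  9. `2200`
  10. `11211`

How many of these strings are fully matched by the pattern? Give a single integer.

1 → no match
2 → match
3 → match
4 → match
5 → match
6 → match
7 → match
8 → match
9 → match
10 → no match
Total matched: 8

8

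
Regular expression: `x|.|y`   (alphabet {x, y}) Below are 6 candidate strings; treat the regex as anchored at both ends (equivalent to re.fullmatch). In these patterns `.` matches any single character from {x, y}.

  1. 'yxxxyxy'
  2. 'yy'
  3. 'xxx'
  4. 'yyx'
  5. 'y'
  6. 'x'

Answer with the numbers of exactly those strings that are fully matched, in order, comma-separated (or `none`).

5, 6

1. 'yxxxyxy' → no match
2. 'yy' → no match
3. 'xxx' → no match
4. 'yyx' → no match
5. 'y' → match
6. 'x' → match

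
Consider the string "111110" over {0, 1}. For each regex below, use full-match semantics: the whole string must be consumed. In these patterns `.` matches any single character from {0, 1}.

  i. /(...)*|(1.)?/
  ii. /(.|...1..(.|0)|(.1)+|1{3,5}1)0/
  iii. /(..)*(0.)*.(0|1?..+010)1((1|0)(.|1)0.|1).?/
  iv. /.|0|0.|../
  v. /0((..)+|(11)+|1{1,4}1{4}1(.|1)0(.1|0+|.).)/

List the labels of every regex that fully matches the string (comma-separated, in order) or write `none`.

i → match
ii → match
iii → no match
iv → no match
v → no match — must start with "0"

i, ii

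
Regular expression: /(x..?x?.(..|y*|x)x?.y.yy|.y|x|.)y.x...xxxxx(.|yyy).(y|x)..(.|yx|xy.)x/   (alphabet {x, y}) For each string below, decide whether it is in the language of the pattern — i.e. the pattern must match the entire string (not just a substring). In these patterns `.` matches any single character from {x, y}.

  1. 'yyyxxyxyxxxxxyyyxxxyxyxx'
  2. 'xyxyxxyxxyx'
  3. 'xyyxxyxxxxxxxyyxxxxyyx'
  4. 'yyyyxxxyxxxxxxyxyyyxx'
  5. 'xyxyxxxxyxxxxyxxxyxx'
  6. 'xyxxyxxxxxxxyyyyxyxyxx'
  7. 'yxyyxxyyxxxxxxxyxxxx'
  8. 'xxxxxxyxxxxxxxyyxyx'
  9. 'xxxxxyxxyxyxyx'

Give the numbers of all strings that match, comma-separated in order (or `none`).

1, 3, 4, 6

1 → match
2 → no match
3 → match
4 → match
5 → no match
6 → match
7 → no match
8 → no match
9 → no match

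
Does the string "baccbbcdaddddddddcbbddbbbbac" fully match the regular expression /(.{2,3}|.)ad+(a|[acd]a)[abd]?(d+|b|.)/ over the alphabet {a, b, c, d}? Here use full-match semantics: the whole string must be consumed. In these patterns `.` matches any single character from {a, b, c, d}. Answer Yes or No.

No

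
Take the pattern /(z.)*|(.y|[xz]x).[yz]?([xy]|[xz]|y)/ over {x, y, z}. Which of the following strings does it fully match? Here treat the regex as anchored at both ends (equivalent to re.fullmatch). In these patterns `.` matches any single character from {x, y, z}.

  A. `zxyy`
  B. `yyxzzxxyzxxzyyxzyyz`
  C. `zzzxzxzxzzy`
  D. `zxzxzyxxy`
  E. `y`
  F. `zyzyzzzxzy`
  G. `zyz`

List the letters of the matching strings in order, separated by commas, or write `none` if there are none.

A, F

A → match
B → no match
C → no match
D → no match
E → no match
F → match
G → no match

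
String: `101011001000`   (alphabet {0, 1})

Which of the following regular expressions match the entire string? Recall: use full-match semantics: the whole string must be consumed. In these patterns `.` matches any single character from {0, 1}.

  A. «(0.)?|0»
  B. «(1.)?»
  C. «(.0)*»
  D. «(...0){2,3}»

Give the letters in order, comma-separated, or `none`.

A → no match
B → no match
C → no match
D → match

D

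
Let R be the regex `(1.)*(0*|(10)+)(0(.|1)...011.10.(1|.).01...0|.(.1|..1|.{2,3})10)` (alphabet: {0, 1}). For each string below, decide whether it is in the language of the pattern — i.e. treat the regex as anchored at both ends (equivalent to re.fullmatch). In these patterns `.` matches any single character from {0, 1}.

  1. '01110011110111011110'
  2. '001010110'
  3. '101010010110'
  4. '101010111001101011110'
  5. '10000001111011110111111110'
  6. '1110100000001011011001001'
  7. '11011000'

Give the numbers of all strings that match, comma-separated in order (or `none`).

1 → match
2 → no match
3 → match
4 → no match
5 → no match
6 → no match
7 → no match

1, 3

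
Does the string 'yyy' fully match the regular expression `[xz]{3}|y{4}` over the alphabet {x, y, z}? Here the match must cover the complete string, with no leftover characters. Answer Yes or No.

No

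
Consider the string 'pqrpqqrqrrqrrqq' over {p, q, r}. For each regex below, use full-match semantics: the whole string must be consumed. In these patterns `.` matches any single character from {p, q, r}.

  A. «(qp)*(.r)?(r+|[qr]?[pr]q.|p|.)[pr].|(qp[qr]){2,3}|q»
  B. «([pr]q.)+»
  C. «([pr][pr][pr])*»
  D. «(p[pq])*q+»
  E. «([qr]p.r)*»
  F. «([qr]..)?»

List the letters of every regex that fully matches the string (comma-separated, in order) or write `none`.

B

A → no match
B → match
C → no match
D → no match
E → no match
F → no match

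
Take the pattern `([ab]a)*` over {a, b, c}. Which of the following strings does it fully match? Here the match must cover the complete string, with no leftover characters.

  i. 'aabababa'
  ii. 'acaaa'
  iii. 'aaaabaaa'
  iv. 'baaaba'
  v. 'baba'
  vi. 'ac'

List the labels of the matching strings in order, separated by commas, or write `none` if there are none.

i → match
ii → no match
iii → match
iv → match
v → match
vi → no match

i, iii, iv, v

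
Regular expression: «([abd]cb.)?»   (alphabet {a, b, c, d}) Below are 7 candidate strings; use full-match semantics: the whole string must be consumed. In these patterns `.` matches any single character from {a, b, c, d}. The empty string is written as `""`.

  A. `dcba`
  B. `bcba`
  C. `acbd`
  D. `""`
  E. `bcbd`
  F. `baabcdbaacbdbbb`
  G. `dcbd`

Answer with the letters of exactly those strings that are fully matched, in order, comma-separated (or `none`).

A → match
B → match
C → match
D → match
E → match
F → no match
G → match

A, B, C, D, E, G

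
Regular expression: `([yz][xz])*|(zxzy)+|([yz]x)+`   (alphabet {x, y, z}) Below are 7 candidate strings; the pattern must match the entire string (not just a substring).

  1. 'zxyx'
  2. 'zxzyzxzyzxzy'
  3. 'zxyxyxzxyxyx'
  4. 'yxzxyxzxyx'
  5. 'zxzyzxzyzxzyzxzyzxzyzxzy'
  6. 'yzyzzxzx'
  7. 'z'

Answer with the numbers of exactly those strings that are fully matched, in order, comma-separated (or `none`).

1, 2, 3, 4, 5, 6

1 → match
2 → match
3 → match
4 → match
5 → match
6 → match
7 → no match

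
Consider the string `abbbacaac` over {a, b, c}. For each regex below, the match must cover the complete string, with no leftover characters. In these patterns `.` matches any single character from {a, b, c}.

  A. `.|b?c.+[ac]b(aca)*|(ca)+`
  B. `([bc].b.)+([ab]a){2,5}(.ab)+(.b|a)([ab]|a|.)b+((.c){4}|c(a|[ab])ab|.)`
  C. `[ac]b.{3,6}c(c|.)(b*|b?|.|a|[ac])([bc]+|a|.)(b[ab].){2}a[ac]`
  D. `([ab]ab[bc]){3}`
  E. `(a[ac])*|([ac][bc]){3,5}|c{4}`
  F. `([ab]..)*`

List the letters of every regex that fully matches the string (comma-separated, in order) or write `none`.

A → no match
B → no match
C → no match
D → no match
E → no match
F → match

F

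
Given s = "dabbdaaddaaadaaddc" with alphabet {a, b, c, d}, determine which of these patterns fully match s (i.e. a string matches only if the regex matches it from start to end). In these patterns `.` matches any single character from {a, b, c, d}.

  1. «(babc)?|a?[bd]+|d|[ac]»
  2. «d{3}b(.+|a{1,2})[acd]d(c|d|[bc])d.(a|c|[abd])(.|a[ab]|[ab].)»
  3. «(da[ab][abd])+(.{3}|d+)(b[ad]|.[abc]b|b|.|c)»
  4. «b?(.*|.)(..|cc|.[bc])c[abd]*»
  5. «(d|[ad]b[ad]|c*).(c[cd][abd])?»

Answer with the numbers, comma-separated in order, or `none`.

1 → no match
2 → no match
3 → match
4 → match
5 → no match

3, 4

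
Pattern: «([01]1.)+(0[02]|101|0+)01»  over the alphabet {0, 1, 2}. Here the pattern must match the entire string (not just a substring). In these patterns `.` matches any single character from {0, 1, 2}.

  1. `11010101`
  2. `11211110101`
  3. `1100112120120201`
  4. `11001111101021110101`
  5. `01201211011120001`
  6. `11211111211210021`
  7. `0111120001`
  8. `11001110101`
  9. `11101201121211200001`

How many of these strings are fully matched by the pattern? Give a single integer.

4

1 → match
2 → match
3 → no match
4 → no match
5 → no match
6 → no match — must end with `01`
7 → match
8 → match
9 → no match
Total matched: 4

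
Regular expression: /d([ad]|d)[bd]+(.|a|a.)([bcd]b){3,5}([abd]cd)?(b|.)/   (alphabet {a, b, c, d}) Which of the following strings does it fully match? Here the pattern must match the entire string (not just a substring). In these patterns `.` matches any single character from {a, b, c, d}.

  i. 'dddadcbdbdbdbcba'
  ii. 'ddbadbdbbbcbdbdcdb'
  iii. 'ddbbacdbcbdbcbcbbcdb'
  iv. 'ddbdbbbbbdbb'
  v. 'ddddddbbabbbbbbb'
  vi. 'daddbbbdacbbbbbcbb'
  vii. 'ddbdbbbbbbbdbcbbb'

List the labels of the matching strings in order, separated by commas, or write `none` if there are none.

i, ii, iii, iv, v, vi

i → match
ii → match
iii → match
iv. 'ddbdbbbbbdbb' → match
v → match
vi → match
vii → no match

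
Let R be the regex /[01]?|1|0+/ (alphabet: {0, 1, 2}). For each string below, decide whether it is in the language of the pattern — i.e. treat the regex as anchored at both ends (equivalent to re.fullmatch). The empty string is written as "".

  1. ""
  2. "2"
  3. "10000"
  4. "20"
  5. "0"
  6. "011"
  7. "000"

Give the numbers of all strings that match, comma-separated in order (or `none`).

1, 5, 7

1 → match
2 → no match
3 → no match
4 → no match
5 → match
6 → no match
7 → match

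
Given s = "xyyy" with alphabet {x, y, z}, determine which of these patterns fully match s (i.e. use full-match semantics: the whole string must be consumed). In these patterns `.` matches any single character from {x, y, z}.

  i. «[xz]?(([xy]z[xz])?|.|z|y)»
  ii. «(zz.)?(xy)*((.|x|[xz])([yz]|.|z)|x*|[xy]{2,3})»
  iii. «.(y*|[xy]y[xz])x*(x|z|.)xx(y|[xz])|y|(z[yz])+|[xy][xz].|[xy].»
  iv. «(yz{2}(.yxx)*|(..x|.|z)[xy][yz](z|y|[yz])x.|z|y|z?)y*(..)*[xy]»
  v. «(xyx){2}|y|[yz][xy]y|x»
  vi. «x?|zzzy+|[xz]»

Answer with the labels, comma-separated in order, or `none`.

i → no match
ii → match
iii → no match
iv → no match
v → no match
vi → no match

ii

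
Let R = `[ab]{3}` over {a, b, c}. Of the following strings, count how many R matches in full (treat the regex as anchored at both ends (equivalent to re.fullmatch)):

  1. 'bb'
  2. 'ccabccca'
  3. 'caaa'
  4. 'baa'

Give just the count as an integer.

1. 'bb' → no match
2. 'ccabccca' → no match
3. 'caaa' → no match
4. 'baa' → match
Total matched: 1

1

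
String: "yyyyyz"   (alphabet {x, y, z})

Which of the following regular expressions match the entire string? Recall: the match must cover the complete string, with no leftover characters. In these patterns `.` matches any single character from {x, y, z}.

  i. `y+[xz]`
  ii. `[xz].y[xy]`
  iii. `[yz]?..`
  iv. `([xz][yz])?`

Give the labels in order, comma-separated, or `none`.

i

i → match
ii → no match
iii → no match
iv → no match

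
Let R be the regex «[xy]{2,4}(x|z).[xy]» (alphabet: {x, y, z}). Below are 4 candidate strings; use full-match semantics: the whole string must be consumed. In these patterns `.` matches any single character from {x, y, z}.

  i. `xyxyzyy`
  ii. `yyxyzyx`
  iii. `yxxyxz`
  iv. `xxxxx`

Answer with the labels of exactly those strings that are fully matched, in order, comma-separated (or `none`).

i, ii, iv

i → match
ii → match
iii → no match
iv → match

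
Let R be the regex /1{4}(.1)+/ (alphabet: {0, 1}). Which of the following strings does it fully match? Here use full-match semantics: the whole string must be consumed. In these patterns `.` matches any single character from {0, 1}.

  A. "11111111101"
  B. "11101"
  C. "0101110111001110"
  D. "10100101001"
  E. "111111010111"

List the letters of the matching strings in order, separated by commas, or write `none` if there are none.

E

A → no match
B → no match
C → no match — must start with "1"
D → no match
E → match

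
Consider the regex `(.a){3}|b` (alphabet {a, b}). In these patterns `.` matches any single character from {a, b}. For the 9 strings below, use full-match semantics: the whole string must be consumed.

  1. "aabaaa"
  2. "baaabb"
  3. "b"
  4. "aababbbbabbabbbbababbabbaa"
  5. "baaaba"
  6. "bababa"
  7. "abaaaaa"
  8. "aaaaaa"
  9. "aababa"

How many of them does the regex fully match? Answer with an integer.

6

1. "aabaaa" → match
2. "baaabb" → no match
3. "b" → match
4 → no match
5. "baaaba" → match
6. "bababa" → match
7. "abaaaaa" → no match
8. "aaaaaa" → match
9. "aababa" → match
Total matched: 6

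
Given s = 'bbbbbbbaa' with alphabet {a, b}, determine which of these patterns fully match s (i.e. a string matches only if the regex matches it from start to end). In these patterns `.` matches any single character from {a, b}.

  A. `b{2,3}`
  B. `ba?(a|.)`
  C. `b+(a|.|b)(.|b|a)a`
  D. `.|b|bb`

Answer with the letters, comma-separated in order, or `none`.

A → no match — must end with 'b'
B → no match
C → match
D → no match

C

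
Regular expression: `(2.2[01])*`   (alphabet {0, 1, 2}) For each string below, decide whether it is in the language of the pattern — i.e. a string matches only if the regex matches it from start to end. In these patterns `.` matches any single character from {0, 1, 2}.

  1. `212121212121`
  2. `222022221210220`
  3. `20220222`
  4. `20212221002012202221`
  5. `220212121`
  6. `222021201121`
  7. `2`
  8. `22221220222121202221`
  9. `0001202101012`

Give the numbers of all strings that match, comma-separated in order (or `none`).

1. `212121212121` → match
2 → no match
3. `20220222` → no match
4 → no match
5. `220212121` → no match
6. `222021201121` → no match
7. `2` → no match
8 → no match
9 → no match

1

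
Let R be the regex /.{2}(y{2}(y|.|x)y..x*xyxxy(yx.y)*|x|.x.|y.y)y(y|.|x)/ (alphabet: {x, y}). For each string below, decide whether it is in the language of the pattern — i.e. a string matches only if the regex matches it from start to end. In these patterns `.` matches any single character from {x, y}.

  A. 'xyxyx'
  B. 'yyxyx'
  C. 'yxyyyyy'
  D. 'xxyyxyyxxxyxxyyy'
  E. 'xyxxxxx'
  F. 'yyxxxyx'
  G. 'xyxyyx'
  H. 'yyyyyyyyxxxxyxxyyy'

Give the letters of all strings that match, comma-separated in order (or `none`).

A → match
B → match
C → match
D → match
E → no match
F → match
G → no match
H → match

A, B, C, D, F, H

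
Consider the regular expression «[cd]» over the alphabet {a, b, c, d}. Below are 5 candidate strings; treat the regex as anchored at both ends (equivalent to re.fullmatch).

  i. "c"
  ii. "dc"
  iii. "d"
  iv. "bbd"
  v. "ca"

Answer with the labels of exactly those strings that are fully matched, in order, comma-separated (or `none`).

i → match
ii → no match
iii → match
iv → no match
v → no match

i, iii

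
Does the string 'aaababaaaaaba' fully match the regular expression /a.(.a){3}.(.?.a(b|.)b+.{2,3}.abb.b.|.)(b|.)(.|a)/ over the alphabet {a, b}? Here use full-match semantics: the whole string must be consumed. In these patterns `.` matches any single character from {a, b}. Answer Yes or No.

No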